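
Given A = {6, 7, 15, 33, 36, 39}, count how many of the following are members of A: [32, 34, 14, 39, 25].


Set A = {6, 7, 15, 33, 36, 39}
Candidates: [32, 34, 14, 39, 25]
Check each candidate:
32 ∉ A, 34 ∉ A, 14 ∉ A, 39 ∈ A, 25 ∉ A
Count of candidates in A: 1

1


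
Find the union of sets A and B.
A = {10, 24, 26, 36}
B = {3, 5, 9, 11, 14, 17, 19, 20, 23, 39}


Set A = {10, 24, 26, 36}
Set B = {3, 5, 9, 11, 14, 17, 19, 20, 23, 39}
A ∪ B includes all elements in either set.
Elements from A: {10, 24, 26, 36}
Elements from B not already included: {3, 5, 9, 11, 14, 17, 19, 20, 23, 39}
A ∪ B = {3, 5, 9, 10, 11, 14, 17, 19, 20, 23, 24, 26, 36, 39}

{3, 5, 9, 10, 11, 14, 17, 19, 20, 23, 24, 26, 36, 39}


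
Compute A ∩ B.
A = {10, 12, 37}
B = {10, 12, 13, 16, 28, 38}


Set A = {10, 12, 37}
Set B = {10, 12, 13, 16, 28, 38}
A ∩ B includes only elements in both sets.
Check each element of A against B:
10 ✓, 12 ✓, 37 ✗
A ∩ B = {10, 12}

{10, 12}


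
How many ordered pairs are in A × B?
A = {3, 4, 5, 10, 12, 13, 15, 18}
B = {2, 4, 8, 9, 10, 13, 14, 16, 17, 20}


Set A = {3, 4, 5, 10, 12, 13, 15, 18} has 8 elements.
Set B = {2, 4, 8, 9, 10, 13, 14, 16, 17, 20} has 10 elements.
|A × B| = |A| × |B| = 8 × 10 = 80

80


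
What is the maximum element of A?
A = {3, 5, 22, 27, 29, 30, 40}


Set A = {3, 5, 22, 27, 29, 30, 40}
Elements in ascending order: 3, 5, 22, 27, 29, 30, 40
The largest element is 40.

40


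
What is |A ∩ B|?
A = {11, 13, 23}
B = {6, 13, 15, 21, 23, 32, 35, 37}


Set A = {11, 13, 23}
Set B = {6, 13, 15, 21, 23, 32, 35, 37}
A ∩ B = {13, 23}
|A ∩ B| = 2

2


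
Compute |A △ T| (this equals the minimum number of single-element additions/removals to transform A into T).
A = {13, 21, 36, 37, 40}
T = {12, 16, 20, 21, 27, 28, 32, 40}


Set A = {13, 21, 36, 37, 40}
Set T = {12, 16, 20, 21, 27, 28, 32, 40}
Elements to remove from A (in A, not in T): {13, 36, 37} → 3 removals
Elements to add to A (in T, not in A): {12, 16, 20, 27, 28, 32} → 6 additions
Total edits = 3 + 6 = 9

9


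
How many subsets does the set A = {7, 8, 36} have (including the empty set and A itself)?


Set A = {7, 8, 36}
|A| = 3
The power set P(A) contains all subsets of A.
|P(A)| = 2^|A| = 2^3 = 8

8


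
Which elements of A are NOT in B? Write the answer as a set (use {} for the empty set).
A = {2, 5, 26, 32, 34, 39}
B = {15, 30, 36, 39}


Set A = {2, 5, 26, 32, 34, 39}
Set B = {15, 30, 36, 39}
Check each element of A against B:
2 ∉ B (include), 5 ∉ B (include), 26 ∉ B (include), 32 ∉ B (include), 34 ∉ B (include), 39 ∈ B
Elements of A not in B: {2, 5, 26, 32, 34}

{2, 5, 26, 32, 34}


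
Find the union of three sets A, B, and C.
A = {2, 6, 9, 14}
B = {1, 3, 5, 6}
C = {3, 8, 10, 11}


Set A = {2, 6, 9, 14}
Set B = {1, 3, 5, 6}
Set C = {3, 8, 10, 11}
First, A ∪ B = {1, 2, 3, 5, 6, 9, 14}
Then, (A ∪ B) ∪ C = {1, 2, 3, 5, 6, 8, 9, 10, 11, 14}

{1, 2, 3, 5, 6, 8, 9, 10, 11, 14}


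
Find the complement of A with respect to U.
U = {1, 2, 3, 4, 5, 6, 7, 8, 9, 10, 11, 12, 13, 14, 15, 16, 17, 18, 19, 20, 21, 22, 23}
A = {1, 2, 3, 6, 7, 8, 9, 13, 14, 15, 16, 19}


Universal set U = {1, 2, 3, 4, 5, 6, 7, 8, 9, 10, 11, 12, 13, 14, 15, 16, 17, 18, 19, 20, 21, 22, 23}
Set A = {1, 2, 3, 6, 7, 8, 9, 13, 14, 15, 16, 19}
A' = U \ A = elements in U but not in A
Checking each element of U:
1 (in A, exclude), 2 (in A, exclude), 3 (in A, exclude), 4 (not in A, include), 5 (not in A, include), 6 (in A, exclude), 7 (in A, exclude), 8 (in A, exclude), 9 (in A, exclude), 10 (not in A, include), 11 (not in A, include), 12 (not in A, include), 13 (in A, exclude), 14 (in A, exclude), 15 (in A, exclude), 16 (in A, exclude), 17 (not in A, include), 18 (not in A, include), 19 (in A, exclude), 20 (not in A, include), 21 (not in A, include), 22 (not in A, include), 23 (not in A, include)
A' = {4, 5, 10, 11, 12, 17, 18, 20, 21, 22, 23}

{4, 5, 10, 11, 12, 17, 18, 20, 21, 22, 23}


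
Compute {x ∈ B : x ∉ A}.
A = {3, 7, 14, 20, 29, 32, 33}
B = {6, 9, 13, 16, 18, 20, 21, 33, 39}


Set A = {3, 7, 14, 20, 29, 32, 33}
Set B = {6, 9, 13, 16, 18, 20, 21, 33, 39}
Check each element of B against A:
6 ∉ A (include), 9 ∉ A (include), 13 ∉ A (include), 16 ∉ A (include), 18 ∉ A (include), 20 ∈ A, 21 ∉ A (include), 33 ∈ A, 39 ∉ A (include)
Elements of B not in A: {6, 9, 13, 16, 18, 21, 39}

{6, 9, 13, 16, 18, 21, 39}


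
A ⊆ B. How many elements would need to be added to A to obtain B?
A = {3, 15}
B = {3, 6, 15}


Set A = {3, 15}, |A| = 2
Set B = {3, 6, 15}, |B| = 3
Since A ⊆ B: B \ A = {6}
|B| - |A| = 3 - 2 = 1

1


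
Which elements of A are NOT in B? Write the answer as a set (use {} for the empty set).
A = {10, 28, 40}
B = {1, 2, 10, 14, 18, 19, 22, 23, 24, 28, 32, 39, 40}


Set A = {10, 28, 40}
Set B = {1, 2, 10, 14, 18, 19, 22, 23, 24, 28, 32, 39, 40}
Check each element of A against B:
10 ∈ B, 28 ∈ B, 40 ∈ B
Elements of A not in B: {}

{}


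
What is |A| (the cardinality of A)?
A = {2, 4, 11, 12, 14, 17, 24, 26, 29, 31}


Set A = {2, 4, 11, 12, 14, 17, 24, 26, 29, 31}
Listing elements: 2, 4, 11, 12, 14, 17, 24, 26, 29, 31
Counting: 10 elements
|A| = 10

10


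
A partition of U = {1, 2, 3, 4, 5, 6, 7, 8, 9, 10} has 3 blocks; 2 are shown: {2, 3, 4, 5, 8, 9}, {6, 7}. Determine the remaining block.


U = {1, 2, 3, 4, 5, 6, 7, 8, 9, 10}
Shown blocks: {2, 3, 4, 5, 8, 9}, {6, 7}
A partition's blocks are pairwise disjoint and cover U, so the missing block = U \ (union of shown blocks).
Union of shown blocks: {2, 3, 4, 5, 6, 7, 8, 9}
Missing block = U \ (union) = {1, 10}

{1, 10}


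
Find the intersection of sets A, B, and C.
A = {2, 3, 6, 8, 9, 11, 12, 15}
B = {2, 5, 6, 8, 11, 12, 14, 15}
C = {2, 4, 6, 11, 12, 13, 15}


Set A = {2, 3, 6, 8, 9, 11, 12, 15}
Set B = {2, 5, 6, 8, 11, 12, 14, 15}
Set C = {2, 4, 6, 11, 12, 13, 15}
First, A ∩ B = {2, 6, 8, 11, 12, 15}
Then, (A ∩ B) ∩ C = {2, 6, 11, 12, 15}

{2, 6, 11, 12, 15}


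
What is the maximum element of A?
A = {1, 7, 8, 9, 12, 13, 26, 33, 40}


Set A = {1, 7, 8, 9, 12, 13, 26, 33, 40}
Elements in ascending order: 1, 7, 8, 9, 12, 13, 26, 33, 40
The largest element is 40.

40


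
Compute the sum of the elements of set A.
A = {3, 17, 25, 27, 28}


Set A = {3, 17, 25, 27, 28}
Sum = 3 + 17 + 25 + 27 + 28 = 100

100


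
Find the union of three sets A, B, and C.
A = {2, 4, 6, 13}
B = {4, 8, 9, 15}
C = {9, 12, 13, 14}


Set A = {2, 4, 6, 13}
Set B = {4, 8, 9, 15}
Set C = {9, 12, 13, 14}
First, A ∪ B = {2, 4, 6, 8, 9, 13, 15}
Then, (A ∪ B) ∪ C = {2, 4, 6, 8, 9, 12, 13, 14, 15}

{2, 4, 6, 8, 9, 12, 13, 14, 15}


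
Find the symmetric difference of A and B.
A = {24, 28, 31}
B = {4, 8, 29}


Set A = {24, 28, 31}
Set B = {4, 8, 29}
A △ B = (A \ B) ∪ (B \ A)
Elements in A but not B: {24, 28, 31}
Elements in B but not A: {4, 8, 29}
A △ B = {4, 8, 24, 28, 29, 31}

{4, 8, 24, 28, 29, 31}


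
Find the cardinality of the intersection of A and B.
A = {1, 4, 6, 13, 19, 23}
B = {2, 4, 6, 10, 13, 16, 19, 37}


Set A = {1, 4, 6, 13, 19, 23}
Set B = {2, 4, 6, 10, 13, 16, 19, 37}
A ∩ B = {4, 6, 13, 19}
|A ∩ B| = 4

4


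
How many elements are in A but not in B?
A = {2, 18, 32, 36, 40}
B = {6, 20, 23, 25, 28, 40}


Set A = {2, 18, 32, 36, 40}
Set B = {6, 20, 23, 25, 28, 40}
A \ B = {2, 18, 32, 36}
|A \ B| = 4

4


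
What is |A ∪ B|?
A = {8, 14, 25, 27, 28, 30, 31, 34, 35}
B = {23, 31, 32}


Set A = {8, 14, 25, 27, 28, 30, 31, 34, 35}, |A| = 9
Set B = {23, 31, 32}, |B| = 3
A ∩ B = {31}, |A ∩ B| = 1
|A ∪ B| = |A| + |B| - |A ∩ B| = 9 + 3 - 1 = 11

11


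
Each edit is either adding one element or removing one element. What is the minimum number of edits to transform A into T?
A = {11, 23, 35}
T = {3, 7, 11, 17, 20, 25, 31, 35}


Set A = {11, 23, 35}
Set T = {3, 7, 11, 17, 20, 25, 31, 35}
Elements to remove from A (in A, not in T): {23} → 1 removals
Elements to add to A (in T, not in A): {3, 7, 17, 20, 25, 31} → 6 additions
Total edits = 1 + 6 = 7

7


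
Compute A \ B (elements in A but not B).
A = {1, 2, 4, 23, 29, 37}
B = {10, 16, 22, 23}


Set A = {1, 2, 4, 23, 29, 37}
Set B = {10, 16, 22, 23}
A \ B includes elements in A that are not in B.
Check each element of A:
1 (not in B, keep), 2 (not in B, keep), 4 (not in B, keep), 23 (in B, remove), 29 (not in B, keep), 37 (not in B, keep)
A \ B = {1, 2, 4, 29, 37}

{1, 2, 4, 29, 37}


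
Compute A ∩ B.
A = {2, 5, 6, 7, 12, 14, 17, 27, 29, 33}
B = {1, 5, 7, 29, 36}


Set A = {2, 5, 6, 7, 12, 14, 17, 27, 29, 33}
Set B = {1, 5, 7, 29, 36}
A ∩ B includes only elements in both sets.
Check each element of A against B:
2 ✗, 5 ✓, 6 ✗, 7 ✓, 12 ✗, 14 ✗, 17 ✗, 27 ✗, 29 ✓, 33 ✗
A ∩ B = {5, 7, 29}

{5, 7, 29}


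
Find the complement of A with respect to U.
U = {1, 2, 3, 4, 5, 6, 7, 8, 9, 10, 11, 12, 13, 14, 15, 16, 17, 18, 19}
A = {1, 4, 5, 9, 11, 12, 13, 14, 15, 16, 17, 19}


Universal set U = {1, 2, 3, 4, 5, 6, 7, 8, 9, 10, 11, 12, 13, 14, 15, 16, 17, 18, 19}
Set A = {1, 4, 5, 9, 11, 12, 13, 14, 15, 16, 17, 19}
A' = U \ A = elements in U but not in A
Checking each element of U:
1 (in A, exclude), 2 (not in A, include), 3 (not in A, include), 4 (in A, exclude), 5 (in A, exclude), 6 (not in A, include), 7 (not in A, include), 8 (not in A, include), 9 (in A, exclude), 10 (not in A, include), 11 (in A, exclude), 12 (in A, exclude), 13 (in A, exclude), 14 (in A, exclude), 15 (in A, exclude), 16 (in A, exclude), 17 (in A, exclude), 18 (not in A, include), 19 (in A, exclude)
A' = {2, 3, 6, 7, 8, 10, 18}

{2, 3, 6, 7, 8, 10, 18}


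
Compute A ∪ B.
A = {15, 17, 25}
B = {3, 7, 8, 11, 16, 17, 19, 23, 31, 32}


Set A = {15, 17, 25}
Set B = {3, 7, 8, 11, 16, 17, 19, 23, 31, 32}
A ∪ B includes all elements in either set.
Elements from A: {15, 17, 25}
Elements from B not already included: {3, 7, 8, 11, 16, 19, 23, 31, 32}
A ∪ B = {3, 7, 8, 11, 15, 16, 17, 19, 23, 25, 31, 32}

{3, 7, 8, 11, 15, 16, 17, 19, 23, 25, 31, 32}


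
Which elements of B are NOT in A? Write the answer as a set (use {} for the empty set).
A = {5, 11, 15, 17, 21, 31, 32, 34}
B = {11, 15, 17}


Set A = {5, 11, 15, 17, 21, 31, 32, 34}
Set B = {11, 15, 17}
Check each element of B against A:
11 ∈ A, 15 ∈ A, 17 ∈ A
Elements of B not in A: {}

{}


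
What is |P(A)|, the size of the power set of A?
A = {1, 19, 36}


Set A = {1, 19, 36}
|A| = 3
The power set P(A) contains all subsets of A.
|P(A)| = 2^|A| = 2^3 = 8

8


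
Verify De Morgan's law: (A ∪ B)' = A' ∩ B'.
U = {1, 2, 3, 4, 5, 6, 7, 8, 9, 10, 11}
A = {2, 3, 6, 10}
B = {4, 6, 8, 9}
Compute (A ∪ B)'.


U = {1, 2, 3, 4, 5, 6, 7, 8, 9, 10, 11}
A = {2, 3, 6, 10}, B = {4, 6, 8, 9}
A ∪ B = {2, 3, 4, 6, 8, 9, 10}
(A ∪ B)' = U \ (A ∪ B) = {1, 5, 7, 11}
Verification via A' ∩ B': A' = {1, 4, 5, 7, 8, 9, 11}, B' = {1, 2, 3, 5, 7, 10, 11}
A' ∩ B' = {1, 5, 7, 11} ✓

{1, 5, 7, 11}


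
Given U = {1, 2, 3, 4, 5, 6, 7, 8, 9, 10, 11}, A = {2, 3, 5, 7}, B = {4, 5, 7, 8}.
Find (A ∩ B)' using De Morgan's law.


U = {1, 2, 3, 4, 5, 6, 7, 8, 9, 10, 11}
A = {2, 3, 5, 7}, B = {4, 5, 7, 8}
A ∩ B = {5, 7}
(A ∩ B)' = U \ (A ∩ B) = {1, 2, 3, 4, 6, 8, 9, 10, 11}
Verification via A' ∪ B': A' = {1, 4, 6, 8, 9, 10, 11}, B' = {1, 2, 3, 6, 9, 10, 11}
A' ∪ B' = {1, 2, 3, 4, 6, 8, 9, 10, 11} ✓

{1, 2, 3, 4, 6, 8, 9, 10, 11}


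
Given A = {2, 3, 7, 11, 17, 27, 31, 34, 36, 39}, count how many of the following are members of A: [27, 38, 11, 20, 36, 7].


Set A = {2, 3, 7, 11, 17, 27, 31, 34, 36, 39}
Candidates: [27, 38, 11, 20, 36, 7]
Check each candidate:
27 ∈ A, 38 ∉ A, 11 ∈ A, 20 ∉ A, 36 ∈ A, 7 ∈ A
Count of candidates in A: 4

4


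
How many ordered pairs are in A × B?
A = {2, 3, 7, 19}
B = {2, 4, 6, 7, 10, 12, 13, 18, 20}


Set A = {2, 3, 7, 19} has 4 elements.
Set B = {2, 4, 6, 7, 10, 12, 13, 18, 20} has 9 elements.
|A × B| = |A| × |B| = 4 × 9 = 36

36


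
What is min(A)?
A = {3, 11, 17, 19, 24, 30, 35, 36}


Set A = {3, 11, 17, 19, 24, 30, 35, 36}
Elements in ascending order: 3, 11, 17, 19, 24, 30, 35, 36
The smallest element is 3.

3


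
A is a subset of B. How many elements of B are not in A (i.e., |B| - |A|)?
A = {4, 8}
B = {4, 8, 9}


Set A = {4, 8}, |A| = 2
Set B = {4, 8, 9}, |B| = 3
Since A ⊆ B: B \ A = {9}
|B| - |A| = 3 - 2 = 1

1


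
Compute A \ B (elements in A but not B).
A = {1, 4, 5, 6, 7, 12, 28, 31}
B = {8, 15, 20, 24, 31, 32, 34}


Set A = {1, 4, 5, 6, 7, 12, 28, 31}
Set B = {8, 15, 20, 24, 31, 32, 34}
A \ B includes elements in A that are not in B.
Check each element of A:
1 (not in B, keep), 4 (not in B, keep), 5 (not in B, keep), 6 (not in B, keep), 7 (not in B, keep), 12 (not in B, keep), 28 (not in B, keep), 31 (in B, remove)
A \ B = {1, 4, 5, 6, 7, 12, 28}

{1, 4, 5, 6, 7, 12, 28}


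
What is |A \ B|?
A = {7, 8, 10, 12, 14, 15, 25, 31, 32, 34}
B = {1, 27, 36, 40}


Set A = {7, 8, 10, 12, 14, 15, 25, 31, 32, 34}
Set B = {1, 27, 36, 40}
A \ B = {7, 8, 10, 12, 14, 15, 25, 31, 32, 34}
|A \ B| = 10

10


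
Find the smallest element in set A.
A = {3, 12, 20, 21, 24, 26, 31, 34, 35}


Set A = {3, 12, 20, 21, 24, 26, 31, 34, 35}
Elements in ascending order: 3, 12, 20, 21, 24, 26, 31, 34, 35
The smallest element is 3.

3


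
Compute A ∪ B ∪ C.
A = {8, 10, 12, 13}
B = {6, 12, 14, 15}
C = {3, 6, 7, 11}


Set A = {8, 10, 12, 13}
Set B = {6, 12, 14, 15}
Set C = {3, 6, 7, 11}
First, A ∪ B = {6, 8, 10, 12, 13, 14, 15}
Then, (A ∪ B) ∪ C = {3, 6, 7, 8, 10, 11, 12, 13, 14, 15}

{3, 6, 7, 8, 10, 11, 12, 13, 14, 15}


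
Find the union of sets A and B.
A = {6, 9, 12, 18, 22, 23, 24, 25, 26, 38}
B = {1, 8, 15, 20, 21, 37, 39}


Set A = {6, 9, 12, 18, 22, 23, 24, 25, 26, 38}
Set B = {1, 8, 15, 20, 21, 37, 39}
A ∪ B includes all elements in either set.
Elements from A: {6, 9, 12, 18, 22, 23, 24, 25, 26, 38}
Elements from B not already included: {1, 8, 15, 20, 21, 37, 39}
A ∪ B = {1, 6, 8, 9, 12, 15, 18, 20, 21, 22, 23, 24, 25, 26, 37, 38, 39}

{1, 6, 8, 9, 12, 15, 18, 20, 21, 22, 23, 24, 25, 26, 37, 38, 39}


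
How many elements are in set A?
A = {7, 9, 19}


Set A = {7, 9, 19}
Listing elements: 7, 9, 19
Counting: 3 elements
|A| = 3

3


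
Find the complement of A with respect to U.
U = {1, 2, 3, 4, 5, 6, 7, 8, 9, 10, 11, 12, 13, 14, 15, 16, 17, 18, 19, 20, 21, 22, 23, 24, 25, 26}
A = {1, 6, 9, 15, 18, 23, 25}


Universal set U = {1, 2, 3, 4, 5, 6, 7, 8, 9, 10, 11, 12, 13, 14, 15, 16, 17, 18, 19, 20, 21, 22, 23, 24, 25, 26}
Set A = {1, 6, 9, 15, 18, 23, 25}
A' = U \ A = elements in U but not in A
Checking each element of U:
1 (in A, exclude), 2 (not in A, include), 3 (not in A, include), 4 (not in A, include), 5 (not in A, include), 6 (in A, exclude), 7 (not in A, include), 8 (not in A, include), 9 (in A, exclude), 10 (not in A, include), 11 (not in A, include), 12 (not in A, include), 13 (not in A, include), 14 (not in A, include), 15 (in A, exclude), 16 (not in A, include), 17 (not in A, include), 18 (in A, exclude), 19 (not in A, include), 20 (not in A, include), 21 (not in A, include), 22 (not in A, include), 23 (in A, exclude), 24 (not in A, include), 25 (in A, exclude), 26 (not in A, include)
A' = {2, 3, 4, 5, 7, 8, 10, 11, 12, 13, 14, 16, 17, 19, 20, 21, 22, 24, 26}

{2, 3, 4, 5, 7, 8, 10, 11, 12, 13, 14, 16, 17, 19, 20, 21, 22, 24, 26}


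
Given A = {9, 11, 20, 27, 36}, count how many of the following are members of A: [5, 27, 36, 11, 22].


Set A = {9, 11, 20, 27, 36}
Candidates: [5, 27, 36, 11, 22]
Check each candidate:
5 ∉ A, 27 ∈ A, 36 ∈ A, 11 ∈ A, 22 ∉ A
Count of candidates in A: 3

3


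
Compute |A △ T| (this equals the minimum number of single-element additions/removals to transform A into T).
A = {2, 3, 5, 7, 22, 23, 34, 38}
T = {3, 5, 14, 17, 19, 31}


Set A = {2, 3, 5, 7, 22, 23, 34, 38}
Set T = {3, 5, 14, 17, 19, 31}
Elements to remove from A (in A, not in T): {2, 7, 22, 23, 34, 38} → 6 removals
Elements to add to A (in T, not in A): {14, 17, 19, 31} → 4 additions
Total edits = 6 + 4 = 10

10


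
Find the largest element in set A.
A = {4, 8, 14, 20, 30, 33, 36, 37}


Set A = {4, 8, 14, 20, 30, 33, 36, 37}
Elements in ascending order: 4, 8, 14, 20, 30, 33, 36, 37
The largest element is 37.

37


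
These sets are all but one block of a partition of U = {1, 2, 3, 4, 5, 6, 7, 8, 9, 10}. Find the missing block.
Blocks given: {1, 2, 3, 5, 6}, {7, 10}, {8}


U = {1, 2, 3, 4, 5, 6, 7, 8, 9, 10}
Shown blocks: {1, 2, 3, 5, 6}, {7, 10}, {8}
A partition's blocks are pairwise disjoint and cover U, so the missing block = U \ (union of shown blocks).
Union of shown blocks: {1, 2, 3, 5, 6, 7, 8, 10}
Missing block = U \ (union) = {4, 9}

{4, 9}


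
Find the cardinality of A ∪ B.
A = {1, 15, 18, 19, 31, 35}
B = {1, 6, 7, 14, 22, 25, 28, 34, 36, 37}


Set A = {1, 15, 18, 19, 31, 35}, |A| = 6
Set B = {1, 6, 7, 14, 22, 25, 28, 34, 36, 37}, |B| = 10
A ∩ B = {1}, |A ∩ B| = 1
|A ∪ B| = |A| + |B| - |A ∩ B| = 6 + 10 - 1 = 15

15


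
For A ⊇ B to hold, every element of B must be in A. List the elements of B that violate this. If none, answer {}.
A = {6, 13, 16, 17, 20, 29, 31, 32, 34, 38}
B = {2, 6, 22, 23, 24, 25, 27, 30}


Set A = {6, 13, 16, 17, 20, 29, 31, 32, 34, 38}
Set B = {2, 6, 22, 23, 24, 25, 27, 30}
Check each element of B against A:
2 ∉ A (include), 6 ∈ A, 22 ∉ A (include), 23 ∉ A (include), 24 ∉ A (include), 25 ∉ A (include), 27 ∉ A (include), 30 ∉ A (include)
Elements of B not in A: {2, 22, 23, 24, 25, 27, 30}

{2, 22, 23, 24, 25, 27, 30}


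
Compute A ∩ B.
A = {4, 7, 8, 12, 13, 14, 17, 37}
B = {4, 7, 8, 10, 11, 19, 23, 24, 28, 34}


Set A = {4, 7, 8, 12, 13, 14, 17, 37}
Set B = {4, 7, 8, 10, 11, 19, 23, 24, 28, 34}
A ∩ B includes only elements in both sets.
Check each element of A against B:
4 ✓, 7 ✓, 8 ✓, 12 ✗, 13 ✗, 14 ✗, 17 ✗, 37 ✗
A ∩ B = {4, 7, 8}

{4, 7, 8}


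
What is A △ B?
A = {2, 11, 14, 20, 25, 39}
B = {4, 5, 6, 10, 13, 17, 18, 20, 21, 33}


Set A = {2, 11, 14, 20, 25, 39}
Set B = {4, 5, 6, 10, 13, 17, 18, 20, 21, 33}
A △ B = (A \ B) ∪ (B \ A)
Elements in A but not B: {2, 11, 14, 25, 39}
Elements in B but not A: {4, 5, 6, 10, 13, 17, 18, 21, 33}
A △ B = {2, 4, 5, 6, 10, 11, 13, 14, 17, 18, 21, 25, 33, 39}

{2, 4, 5, 6, 10, 11, 13, 14, 17, 18, 21, 25, 33, 39}


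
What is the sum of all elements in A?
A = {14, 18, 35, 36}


Set A = {14, 18, 35, 36}
Sum = 14 + 18 + 35 + 36 = 103

103


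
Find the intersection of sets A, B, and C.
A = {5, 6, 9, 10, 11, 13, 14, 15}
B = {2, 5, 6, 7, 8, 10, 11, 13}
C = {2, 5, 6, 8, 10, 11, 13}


Set A = {5, 6, 9, 10, 11, 13, 14, 15}
Set B = {2, 5, 6, 7, 8, 10, 11, 13}
Set C = {2, 5, 6, 8, 10, 11, 13}
First, A ∩ B = {5, 6, 10, 11, 13}
Then, (A ∩ B) ∩ C = {5, 6, 10, 11, 13}

{5, 6, 10, 11, 13}


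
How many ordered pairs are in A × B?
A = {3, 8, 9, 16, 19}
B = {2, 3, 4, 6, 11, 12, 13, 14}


Set A = {3, 8, 9, 16, 19} has 5 elements.
Set B = {2, 3, 4, 6, 11, 12, 13, 14} has 8 elements.
|A × B| = |A| × |B| = 5 × 8 = 40

40


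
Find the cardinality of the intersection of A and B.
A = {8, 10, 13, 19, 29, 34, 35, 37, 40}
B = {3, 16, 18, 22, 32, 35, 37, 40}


Set A = {8, 10, 13, 19, 29, 34, 35, 37, 40}
Set B = {3, 16, 18, 22, 32, 35, 37, 40}
A ∩ B = {35, 37, 40}
|A ∩ B| = 3

3


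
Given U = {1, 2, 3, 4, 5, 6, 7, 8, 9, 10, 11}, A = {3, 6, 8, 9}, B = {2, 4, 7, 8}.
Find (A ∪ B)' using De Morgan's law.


U = {1, 2, 3, 4, 5, 6, 7, 8, 9, 10, 11}
A = {3, 6, 8, 9}, B = {2, 4, 7, 8}
A ∪ B = {2, 3, 4, 6, 7, 8, 9}
(A ∪ B)' = U \ (A ∪ B) = {1, 5, 10, 11}
Verification via A' ∩ B': A' = {1, 2, 4, 5, 7, 10, 11}, B' = {1, 3, 5, 6, 9, 10, 11}
A' ∩ B' = {1, 5, 10, 11} ✓

{1, 5, 10, 11}


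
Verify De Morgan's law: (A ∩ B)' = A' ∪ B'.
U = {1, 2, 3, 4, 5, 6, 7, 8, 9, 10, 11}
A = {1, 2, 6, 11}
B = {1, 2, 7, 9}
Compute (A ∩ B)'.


U = {1, 2, 3, 4, 5, 6, 7, 8, 9, 10, 11}
A = {1, 2, 6, 11}, B = {1, 2, 7, 9}
A ∩ B = {1, 2}
(A ∩ B)' = U \ (A ∩ B) = {3, 4, 5, 6, 7, 8, 9, 10, 11}
Verification via A' ∪ B': A' = {3, 4, 5, 7, 8, 9, 10}, B' = {3, 4, 5, 6, 8, 10, 11}
A' ∪ B' = {3, 4, 5, 6, 7, 8, 9, 10, 11} ✓

{3, 4, 5, 6, 7, 8, 9, 10, 11}


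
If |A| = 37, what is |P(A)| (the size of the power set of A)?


The set has 37 elements.
The power set contains all possible subsets.
|P(A)| = 2^|A| = 2^37 = 137438953472

137438953472


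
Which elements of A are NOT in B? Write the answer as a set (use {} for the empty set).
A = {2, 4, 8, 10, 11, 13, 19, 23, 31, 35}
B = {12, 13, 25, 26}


Set A = {2, 4, 8, 10, 11, 13, 19, 23, 31, 35}
Set B = {12, 13, 25, 26}
Check each element of A against B:
2 ∉ B (include), 4 ∉ B (include), 8 ∉ B (include), 10 ∉ B (include), 11 ∉ B (include), 13 ∈ B, 19 ∉ B (include), 23 ∉ B (include), 31 ∉ B (include), 35 ∉ B (include)
Elements of A not in B: {2, 4, 8, 10, 11, 19, 23, 31, 35}

{2, 4, 8, 10, 11, 19, 23, 31, 35}


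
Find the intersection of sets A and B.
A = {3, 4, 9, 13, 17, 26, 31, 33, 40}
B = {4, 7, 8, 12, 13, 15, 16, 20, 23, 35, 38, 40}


Set A = {3, 4, 9, 13, 17, 26, 31, 33, 40}
Set B = {4, 7, 8, 12, 13, 15, 16, 20, 23, 35, 38, 40}
A ∩ B includes only elements in both sets.
Check each element of A against B:
3 ✗, 4 ✓, 9 ✗, 13 ✓, 17 ✗, 26 ✗, 31 ✗, 33 ✗, 40 ✓
A ∩ B = {4, 13, 40}

{4, 13, 40}


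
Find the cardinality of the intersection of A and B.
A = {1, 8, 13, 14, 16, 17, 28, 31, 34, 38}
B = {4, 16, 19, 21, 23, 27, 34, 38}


Set A = {1, 8, 13, 14, 16, 17, 28, 31, 34, 38}
Set B = {4, 16, 19, 21, 23, 27, 34, 38}
A ∩ B = {16, 34, 38}
|A ∩ B| = 3

3


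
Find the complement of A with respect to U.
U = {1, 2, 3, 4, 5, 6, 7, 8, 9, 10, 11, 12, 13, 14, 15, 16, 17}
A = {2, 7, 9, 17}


Universal set U = {1, 2, 3, 4, 5, 6, 7, 8, 9, 10, 11, 12, 13, 14, 15, 16, 17}
Set A = {2, 7, 9, 17}
A' = U \ A = elements in U but not in A
Checking each element of U:
1 (not in A, include), 2 (in A, exclude), 3 (not in A, include), 4 (not in A, include), 5 (not in A, include), 6 (not in A, include), 7 (in A, exclude), 8 (not in A, include), 9 (in A, exclude), 10 (not in A, include), 11 (not in A, include), 12 (not in A, include), 13 (not in A, include), 14 (not in A, include), 15 (not in A, include), 16 (not in A, include), 17 (in A, exclude)
A' = {1, 3, 4, 5, 6, 8, 10, 11, 12, 13, 14, 15, 16}

{1, 3, 4, 5, 6, 8, 10, 11, 12, 13, 14, 15, 16}


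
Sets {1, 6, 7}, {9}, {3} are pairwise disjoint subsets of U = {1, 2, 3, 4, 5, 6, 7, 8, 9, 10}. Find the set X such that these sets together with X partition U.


U = {1, 2, 3, 4, 5, 6, 7, 8, 9, 10}
Shown blocks: {1, 6, 7}, {9}, {3}
A partition's blocks are pairwise disjoint and cover U, so the missing block = U \ (union of shown blocks).
Union of shown blocks: {1, 3, 6, 7, 9}
Missing block = U \ (union) = {2, 4, 5, 8, 10}

{2, 4, 5, 8, 10}


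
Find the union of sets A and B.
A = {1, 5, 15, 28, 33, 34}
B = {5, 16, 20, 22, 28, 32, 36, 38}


Set A = {1, 5, 15, 28, 33, 34}
Set B = {5, 16, 20, 22, 28, 32, 36, 38}
A ∪ B includes all elements in either set.
Elements from A: {1, 5, 15, 28, 33, 34}
Elements from B not already included: {16, 20, 22, 32, 36, 38}
A ∪ B = {1, 5, 15, 16, 20, 22, 28, 32, 33, 34, 36, 38}

{1, 5, 15, 16, 20, 22, 28, 32, 33, 34, 36, 38}


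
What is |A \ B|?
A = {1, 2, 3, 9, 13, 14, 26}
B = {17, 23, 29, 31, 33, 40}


Set A = {1, 2, 3, 9, 13, 14, 26}
Set B = {17, 23, 29, 31, 33, 40}
A \ B = {1, 2, 3, 9, 13, 14, 26}
|A \ B| = 7

7


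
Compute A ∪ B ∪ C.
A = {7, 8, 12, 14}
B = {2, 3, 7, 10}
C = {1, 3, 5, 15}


Set A = {7, 8, 12, 14}
Set B = {2, 3, 7, 10}
Set C = {1, 3, 5, 15}
First, A ∪ B = {2, 3, 7, 8, 10, 12, 14}
Then, (A ∪ B) ∪ C = {1, 2, 3, 5, 7, 8, 10, 12, 14, 15}

{1, 2, 3, 5, 7, 8, 10, 12, 14, 15}


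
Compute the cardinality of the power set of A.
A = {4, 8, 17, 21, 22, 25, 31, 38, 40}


Set A = {4, 8, 17, 21, 22, 25, 31, 38, 40}
|A| = 9
The power set P(A) contains all subsets of A.
|P(A)| = 2^|A| = 2^9 = 512

512


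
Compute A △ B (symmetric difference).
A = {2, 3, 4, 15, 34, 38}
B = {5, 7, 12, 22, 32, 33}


Set A = {2, 3, 4, 15, 34, 38}
Set B = {5, 7, 12, 22, 32, 33}
A △ B = (A \ B) ∪ (B \ A)
Elements in A but not B: {2, 3, 4, 15, 34, 38}
Elements in B but not A: {5, 7, 12, 22, 32, 33}
A △ B = {2, 3, 4, 5, 7, 12, 15, 22, 32, 33, 34, 38}

{2, 3, 4, 5, 7, 12, 15, 22, 32, 33, 34, 38}


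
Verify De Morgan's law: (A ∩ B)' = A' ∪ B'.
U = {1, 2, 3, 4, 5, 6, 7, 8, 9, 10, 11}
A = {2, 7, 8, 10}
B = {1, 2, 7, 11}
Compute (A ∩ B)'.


U = {1, 2, 3, 4, 5, 6, 7, 8, 9, 10, 11}
A = {2, 7, 8, 10}, B = {1, 2, 7, 11}
A ∩ B = {2, 7}
(A ∩ B)' = U \ (A ∩ B) = {1, 3, 4, 5, 6, 8, 9, 10, 11}
Verification via A' ∪ B': A' = {1, 3, 4, 5, 6, 9, 11}, B' = {3, 4, 5, 6, 8, 9, 10}
A' ∪ B' = {1, 3, 4, 5, 6, 8, 9, 10, 11} ✓

{1, 3, 4, 5, 6, 8, 9, 10, 11}


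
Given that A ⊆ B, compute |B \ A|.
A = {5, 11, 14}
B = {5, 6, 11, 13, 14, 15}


Set A = {5, 11, 14}, |A| = 3
Set B = {5, 6, 11, 13, 14, 15}, |B| = 6
Since A ⊆ B: B \ A = {6, 13, 15}
|B| - |A| = 6 - 3 = 3

3


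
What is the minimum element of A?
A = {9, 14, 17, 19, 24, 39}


Set A = {9, 14, 17, 19, 24, 39}
Elements in ascending order: 9, 14, 17, 19, 24, 39
The smallest element is 9.

9


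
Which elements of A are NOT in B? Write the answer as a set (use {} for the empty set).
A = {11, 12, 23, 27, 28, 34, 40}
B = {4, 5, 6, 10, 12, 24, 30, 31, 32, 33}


Set A = {11, 12, 23, 27, 28, 34, 40}
Set B = {4, 5, 6, 10, 12, 24, 30, 31, 32, 33}
Check each element of A against B:
11 ∉ B (include), 12 ∈ B, 23 ∉ B (include), 27 ∉ B (include), 28 ∉ B (include), 34 ∉ B (include), 40 ∉ B (include)
Elements of A not in B: {11, 23, 27, 28, 34, 40}

{11, 23, 27, 28, 34, 40}


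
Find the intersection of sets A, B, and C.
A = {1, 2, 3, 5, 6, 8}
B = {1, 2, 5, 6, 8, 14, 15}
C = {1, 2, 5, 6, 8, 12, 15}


Set A = {1, 2, 3, 5, 6, 8}
Set B = {1, 2, 5, 6, 8, 14, 15}
Set C = {1, 2, 5, 6, 8, 12, 15}
First, A ∩ B = {1, 2, 5, 6, 8}
Then, (A ∩ B) ∩ C = {1, 2, 5, 6, 8}

{1, 2, 5, 6, 8}


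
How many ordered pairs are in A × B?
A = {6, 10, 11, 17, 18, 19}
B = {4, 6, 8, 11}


Set A = {6, 10, 11, 17, 18, 19} has 6 elements.
Set B = {4, 6, 8, 11} has 4 elements.
|A × B| = |A| × |B| = 6 × 4 = 24

24


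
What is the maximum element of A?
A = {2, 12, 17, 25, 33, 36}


Set A = {2, 12, 17, 25, 33, 36}
Elements in ascending order: 2, 12, 17, 25, 33, 36
The largest element is 36.

36


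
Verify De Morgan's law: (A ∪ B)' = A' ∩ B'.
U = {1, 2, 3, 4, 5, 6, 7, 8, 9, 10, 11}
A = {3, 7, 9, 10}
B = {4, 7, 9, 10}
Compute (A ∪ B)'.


U = {1, 2, 3, 4, 5, 6, 7, 8, 9, 10, 11}
A = {3, 7, 9, 10}, B = {4, 7, 9, 10}
A ∪ B = {3, 4, 7, 9, 10}
(A ∪ B)' = U \ (A ∪ B) = {1, 2, 5, 6, 8, 11}
Verification via A' ∩ B': A' = {1, 2, 4, 5, 6, 8, 11}, B' = {1, 2, 3, 5, 6, 8, 11}
A' ∩ B' = {1, 2, 5, 6, 8, 11} ✓

{1, 2, 5, 6, 8, 11}


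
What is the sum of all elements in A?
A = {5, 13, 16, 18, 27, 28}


Set A = {5, 13, 16, 18, 27, 28}
Sum = 5 + 13 + 16 + 18 + 27 + 28 = 107

107


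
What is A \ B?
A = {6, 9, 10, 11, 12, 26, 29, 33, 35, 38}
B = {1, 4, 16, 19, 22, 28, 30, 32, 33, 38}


Set A = {6, 9, 10, 11, 12, 26, 29, 33, 35, 38}
Set B = {1, 4, 16, 19, 22, 28, 30, 32, 33, 38}
A \ B includes elements in A that are not in B.
Check each element of A:
6 (not in B, keep), 9 (not in B, keep), 10 (not in B, keep), 11 (not in B, keep), 12 (not in B, keep), 26 (not in B, keep), 29 (not in B, keep), 33 (in B, remove), 35 (not in B, keep), 38 (in B, remove)
A \ B = {6, 9, 10, 11, 12, 26, 29, 35}

{6, 9, 10, 11, 12, 26, 29, 35}


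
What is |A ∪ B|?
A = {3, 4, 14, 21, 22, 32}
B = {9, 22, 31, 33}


Set A = {3, 4, 14, 21, 22, 32}, |A| = 6
Set B = {9, 22, 31, 33}, |B| = 4
A ∩ B = {22}, |A ∩ B| = 1
|A ∪ B| = |A| + |B| - |A ∩ B| = 6 + 4 - 1 = 9

9


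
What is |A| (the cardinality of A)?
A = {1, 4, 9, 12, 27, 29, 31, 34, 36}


Set A = {1, 4, 9, 12, 27, 29, 31, 34, 36}
Listing elements: 1, 4, 9, 12, 27, 29, 31, 34, 36
Counting: 9 elements
|A| = 9

9


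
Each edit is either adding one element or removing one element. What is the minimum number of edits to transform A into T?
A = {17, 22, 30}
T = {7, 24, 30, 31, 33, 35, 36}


Set A = {17, 22, 30}
Set T = {7, 24, 30, 31, 33, 35, 36}
Elements to remove from A (in A, not in T): {17, 22} → 2 removals
Elements to add to A (in T, not in A): {7, 24, 31, 33, 35, 36} → 6 additions
Total edits = 2 + 6 = 8

8


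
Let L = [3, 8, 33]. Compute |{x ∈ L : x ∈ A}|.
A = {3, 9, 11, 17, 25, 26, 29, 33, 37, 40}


Set A = {3, 9, 11, 17, 25, 26, 29, 33, 37, 40}
Candidates: [3, 8, 33]
Check each candidate:
3 ∈ A, 8 ∉ A, 33 ∈ A
Count of candidates in A: 2

2


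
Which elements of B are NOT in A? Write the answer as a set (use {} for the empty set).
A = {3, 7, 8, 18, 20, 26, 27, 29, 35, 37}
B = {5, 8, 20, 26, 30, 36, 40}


Set A = {3, 7, 8, 18, 20, 26, 27, 29, 35, 37}
Set B = {5, 8, 20, 26, 30, 36, 40}
Check each element of B against A:
5 ∉ A (include), 8 ∈ A, 20 ∈ A, 26 ∈ A, 30 ∉ A (include), 36 ∉ A (include), 40 ∉ A (include)
Elements of B not in A: {5, 30, 36, 40}

{5, 30, 36, 40}


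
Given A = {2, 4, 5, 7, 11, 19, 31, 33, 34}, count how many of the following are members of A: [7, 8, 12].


Set A = {2, 4, 5, 7, 11, 19, 31, 33, 34}
Candidates: [7, 8, 12]
Check each candidate:
7 ∈ A, 8 ∉ A, 12 ∉ A
Count of candidates in A: 1

1


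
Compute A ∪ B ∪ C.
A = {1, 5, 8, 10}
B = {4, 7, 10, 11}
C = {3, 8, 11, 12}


Set A = {1, 5, 8, 10}
Set B = {4, 7, 10, 11}
Set C = {3, 8, 11, 12}
First, A ∪ B = {1, 4, 5, 7, 8, 10, 11}
Then, (A ∪ B) ∪ C = {1, 3, 4, 5, 7, 8, 10, 11, 12}

{1, 3, 4, 5, 7, 8, 10, 11, 12}


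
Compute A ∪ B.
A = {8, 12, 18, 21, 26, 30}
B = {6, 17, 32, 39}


Set A = {8, 12, 18, 21, 26, 30}
Set B = {6, 17, 32, 39}
A ∪ B includes all elements in either set.
Elements from A: {8, 12, 18, 21, 26, 30}
Elements from B not already included: {6, 17, 32, 39}
A ∪ B = {6, 8, 12, 17, 18, 21, 26, 30, 32, 39}

{6, 8, 12, 17, 18, 21, 26, 30, 32, 39}


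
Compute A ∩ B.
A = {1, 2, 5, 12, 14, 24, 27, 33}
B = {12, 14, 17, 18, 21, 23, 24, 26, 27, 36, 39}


Set A = {1, 2, 5, 12, 14, 24, 27, 33}
Set B = {12, 14, 17, 18, 21, 23, 24, 26, 27, 36, 39}
A ∩ B includes only elements in both sets.
Check each element of A against B:
1 ✗, 2 ✗, 5 ✗, 12 ✓, 14 ✓, 24 ✓, 27 ✓, 33 ✗
A ∩ B = {12, 14, 24, 27}

{12, 14, 24, 27}


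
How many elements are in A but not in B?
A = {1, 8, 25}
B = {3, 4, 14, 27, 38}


Set A = {1, 8, 25}
Set B = {3, 4, 14, 27, 38}
A \ B = {1, 8, 25}
|A \ B| = 3

3


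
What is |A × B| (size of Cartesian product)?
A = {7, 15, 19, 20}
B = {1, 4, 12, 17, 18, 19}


Set A = {7, 15, 19, 20} has 4 elements.
Set B = {1, 4, 12, 17, 18, 19} has 6 elements.
|A × B| = |A| × |B| = 4 × 6 = 24

24


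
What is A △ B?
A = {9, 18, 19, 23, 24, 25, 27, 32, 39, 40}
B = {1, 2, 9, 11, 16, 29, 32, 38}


Set A = {9, 18, 19, 23, 24, 25, 27, 32, 39, 40}
Set B = {1, 2, 9, 11, 16, 29, 32, 38}
A △ B = (A \ B) ∪ (B \ A)
Elements in A but not B: {18, 19, 23, 24, 25, 27, 39, 40}
Elements in B but not A: {1, 2, 11, 16, 29, 38}
A △ B = {1, 2, 11, 16, 18, 19, 23, 24, 25, 27, 29, 38, 39, 40}

{1, 2, 11, 16, 18, 19, 23, 24, 25, 27, 29, 38, 39, 40}


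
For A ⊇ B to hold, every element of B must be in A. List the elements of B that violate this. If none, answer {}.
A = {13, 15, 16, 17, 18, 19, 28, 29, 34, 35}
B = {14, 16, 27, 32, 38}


Set A = {13, 15, 16, 17, 18, 19, 28, 29, 34, 35}
Set B = {14, 16, 27, 32, 38}
Check each element of B against A:
14 ∉ A (include), 16 ∈ A, 27 ∉ A (include), 32 ∉ A (include), 38 ∉ A (include)
Elements of B not in A: {14, 27, 32, 38}

{14, 27, 32, 38}


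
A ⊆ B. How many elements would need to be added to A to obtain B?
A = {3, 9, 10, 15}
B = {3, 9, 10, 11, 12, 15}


Set A = {3, 9, 10, 15}, |A| = 4
Set B = {3, 9, 10, 11, 12, 15}, |B| = 6
Since A ⊆ B: B \ A = {11, 12}
|B| - |A| = 6 - 4 = 2

2


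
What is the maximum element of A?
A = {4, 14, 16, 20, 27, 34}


Set A = {4, 14, 16, 20, 27, 34}
Elements in ascending order: 4, 14, 16, 20, 27, 34
The largest element is 34.

34


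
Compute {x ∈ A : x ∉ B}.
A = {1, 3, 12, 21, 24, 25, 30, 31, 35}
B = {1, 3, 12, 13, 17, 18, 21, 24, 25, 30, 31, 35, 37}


Set A = {1, 3, 12, 21, 24, 25, 30, 31, 35}
Set B = {1, 3, 12, 13, 17, 18, 21, 24, 25, 30, 31, 35, 37}
Check each element of A against B:
1 ∈ B, 3 ∈ B, 12 ∈ B, 21 ∈ B, 24 ∈ B, 25 ∈ B, 30 ∈ B, 31 ∈ B, 35 ∈ B
Elements of A not in B: {}

{}


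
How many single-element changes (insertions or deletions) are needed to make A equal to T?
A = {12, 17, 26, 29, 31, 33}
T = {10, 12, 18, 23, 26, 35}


Set A = {12, 17, 26, 29, 31, 33}
Set T = {10, 12, 18, 23, 26, 35}
Elements to remove from A (in A, not in T): {17, 29, 31, 33} → 4 removals
Elements to add to A (in T, not in A): {10, 18, 23, 35} → 4 additions
Total edits = 4 + 4 = 8

8


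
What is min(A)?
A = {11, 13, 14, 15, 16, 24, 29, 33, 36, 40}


Set A = {11, 13, 14, 15, 16, 24, 29, 33, 36, 40}
Elements in ascending order: 11, 13, 14, 15, 16, 24, 29, 33, 36, 40
The smallest element is 11.

11


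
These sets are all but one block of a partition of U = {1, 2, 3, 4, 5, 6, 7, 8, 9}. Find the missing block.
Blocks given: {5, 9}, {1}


U = {1, 2, 3, 4, 5, 6, 7, 8, 9}
Shown blocks: {5, 9}, {1}
A partition's blocks are pairwise disjoint and cover U, so the missing block = U \ (union of shown blocks).
Union of shown blocks: {1, 5, 9}
Missing block = U \ (union) = {2, 3, 4, 6, 7, 8}

{2, 3, 4, 6, 7, 8}


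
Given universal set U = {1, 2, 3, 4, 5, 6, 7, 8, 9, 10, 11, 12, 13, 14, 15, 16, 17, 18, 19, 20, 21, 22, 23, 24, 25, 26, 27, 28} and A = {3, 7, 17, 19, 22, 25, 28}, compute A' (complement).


Universal set U = {1, 2, 3, 4, 5, 6, 7, 8, 9, 10, 11, 12, 13, 14, 15, 16, 17, 18, 19, 20, 21, 22, 23, 24, 25, 26, 27, 28}
Set A = {3, 7, 17, 19, 22, 25, 28}
A' = U \ A = elements in U but not in A
Checking each element of U:
1 (not in A, include), 2 (not in A, include), 3 (in A, exclude), 4 (not in A, include), 5 (not in A, include), 6 (not in A, include), 7 (in A, exclude), 8 (not in A, include), 9 (not in A, include), 10 (not in A, include), 11 (not in A, include), 12 (not in A, include), 13 (not in A, include), 14 (not in A, include), 15 (not in A, include), 16 (not in A, include), 17 (in A, exclude), 18 (not in A, include), 19 (in A, exclude), 20 (not in A, include), 21 (not in A, include), 22 (in A, exclude), 23 (not in A, include), 24 (not in A, include), 25 (in A, exclude), 26 (not in A, include), 27 (not in A, include), 28 (in A, exclude)
A' = {1, 2, 4, 5, 6, 8, 9, 10, 11, 12, 13, 14, 15, 16, 18, 20, 21, 23, 24, 26, 27}

{1, 2, 4, 5, 6, 8, 9, 10, 11, 12, 13, 14, 15, 16, 18, 20, 21, 23, 24, 26, 27}


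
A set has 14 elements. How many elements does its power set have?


The set has 14 elements.
The power set contains all possible subsets.
|P(A)| = 2^|A| = 2^14 = 16384

16384


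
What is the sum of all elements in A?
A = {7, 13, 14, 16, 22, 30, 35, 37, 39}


Set A = {7, 13, 14, 16, 22, 30, 35, 37, 39}
Sum = 7 + 13 + 14 + 16 + 22 + 30 + 35 + 37 + 39 = 213

213


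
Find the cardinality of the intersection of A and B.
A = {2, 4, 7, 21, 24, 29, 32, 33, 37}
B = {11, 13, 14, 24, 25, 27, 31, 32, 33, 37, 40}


Set A = {2, 4, 7, 21, 24, 29, 32, 33, 37}
Set B = {11, 13, 14, 24, 25, 27, 31, 32, 33, 37, 40}
A ∩ B = {24, 32, 33, 37}
|A ∩ B| = 4

4


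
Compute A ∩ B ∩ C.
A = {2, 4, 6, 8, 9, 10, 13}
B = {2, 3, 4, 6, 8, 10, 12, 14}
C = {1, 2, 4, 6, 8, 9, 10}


Set A = {2, 4, 6, 8, 9, 10, 13}
Set B = {2, 3, 4, 6, 8, 10, 12, 14}
Set C = {1, 2, 4, 6, 8, 9, 10}
First, A ∩ B = {2, 4, 6, 8, 10}
Then, (A ∩ B) ∩ C = {2, 4, 6, 8, 10}

{2, 4, 6, 8, 10}


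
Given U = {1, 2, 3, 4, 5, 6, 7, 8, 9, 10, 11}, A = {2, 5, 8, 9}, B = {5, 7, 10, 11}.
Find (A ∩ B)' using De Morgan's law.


U = {1, 2, 3, 4, 5, 6, 7, 8, 9, 10, 11}
A = {2, 5, 8, 9}, B = {5, 7, 10, 11}
A ∩ B = {5}
(A ∩ B)' = U \ (A ∩ B) = {1, 2, 3, 4, 6, 7, 8, 9, 10, 11}
Verification via A' ∪ B': A' = {1, 3, 4, 6, 7, 10, 11}, B' = {1, 2, 3, 4, 6, 8, 9}
A' ∪ B' = {1, 2, 3, 4, 6, 7, 8, 9, 10, 11} ✓

{1, 2, 3, 4, 6, 7, 8, 9, 10, 11}


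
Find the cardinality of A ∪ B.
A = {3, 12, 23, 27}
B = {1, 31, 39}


Set A = {3, 12, 23, 27}, |A| = 4
Set B = {1, 31, 39}, |B| = 3
A ∩ B = {}, |A ∩ B| = 0
|A ∪ B| = |A| + |B| - |A ∩ B| = 4 + 3 - 0 = 7

7


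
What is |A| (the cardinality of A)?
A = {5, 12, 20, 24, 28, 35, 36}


Set A = {5, 12, 20, 24, 28, 35, 36}
Listing elements: 5, 12, 20, 24, 28, 35, 36
Counting: 7 elements
|A| = 7

7


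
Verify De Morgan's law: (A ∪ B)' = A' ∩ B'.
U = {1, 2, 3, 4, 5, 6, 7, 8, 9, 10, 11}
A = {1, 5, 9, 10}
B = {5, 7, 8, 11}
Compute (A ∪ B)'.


U = {1, 2, 3, 4, 5, 6, 7, 8, 9, 10, 11}
A = {1, 5, 9, 10}, B = {5, 7, 8, 11}
A ∪ B = {1, 5, 7, 8, 9, 10, 11}
(A ∪ B)' = U \ (A ∪ B) = {2, 3, 4, 6}
Verification via A' ∩ B': A' = {2, 3, 4, 6, 7, 8, 11}, B' = {1, 2, 3, 4, 6, 9, 10}
A' ∩ B' = {2, 3, 4, 6} ✓

{2, 3, 4, 6}


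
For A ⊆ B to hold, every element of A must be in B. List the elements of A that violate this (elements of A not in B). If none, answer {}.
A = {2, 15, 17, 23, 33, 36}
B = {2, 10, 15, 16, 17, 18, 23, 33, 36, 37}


Set A = {2, 15, 17, 23, 33, 36}
Set B = {2, 10, 15, 16, 17, 18, 23, 33, 36, 37}
Check each element of A against B:
2 ∈ B, 15 ∈ B, 17 ∈ B, 23 ∈ B, 33 ∈ B, 36 ∈ B
Elements of A not in B: {}

{}


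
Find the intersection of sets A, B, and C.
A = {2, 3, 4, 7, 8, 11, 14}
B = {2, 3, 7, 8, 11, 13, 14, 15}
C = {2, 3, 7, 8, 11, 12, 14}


Set A = {2, 3, 4, 7, 8, 11, 14}
Set B = {2, 3, 7, 8, 11, 13, 14, 15}
Set C = {2, 3, 7, 8, 11, 12, 14}
First, A ∩ B = {2, 3, 7, 8, 11, 14}
Then, (A ∩ B) ∩ C = {2, 3, 7, 8, 11, 14}

{2, 3, 7, 8, 11, 14}


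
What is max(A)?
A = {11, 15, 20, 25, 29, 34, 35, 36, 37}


Set A = {11, 15, 20, 25, 29, 34, 35, 36, 37}
Elements in ascending order: 11, 15, 20, 25, 29, 34, 35, 36, 37
The largest element is 37.

37


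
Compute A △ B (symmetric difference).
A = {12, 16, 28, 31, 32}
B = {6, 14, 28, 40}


Set A = {12, 16, 28, 31, 32}
Set B = {6, 14, 28, 40}
A △ B = (A \ B) ∪ (B \ A)
Elements in A but not B: {12, 16, 31, 32}
Elements in B but not A: {6, 14, 40}
A △ B = {6, 12, 14, 16, 31, 32, 40}

{6, 12, 14, 16, 31, 32, 40}


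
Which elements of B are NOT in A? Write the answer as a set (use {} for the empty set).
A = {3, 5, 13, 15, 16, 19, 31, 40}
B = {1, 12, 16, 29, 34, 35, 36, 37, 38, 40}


Set A = {3, 5, 13, 15, 16, 19, 31, 40}
Set B = {1, 12, 16, 29, 34, 35, 36, 37, 38, 40}
Check each element of B against A:
1 ∉ A (include), 12 ∉ A (include), 16 ∈ A, 29 ∉ A (include), 34 ∉ A (include), 35 ∉ A (include), 36 ∉ A (include), 37 ∉ A (include), 38 ∉ A (include), 40 ∈ A
Elements of B not in A: {1, 12, 29, 34, 35, 36, 37, 38}

{1, 12, 29, 34, 35, 36, 37, 38}


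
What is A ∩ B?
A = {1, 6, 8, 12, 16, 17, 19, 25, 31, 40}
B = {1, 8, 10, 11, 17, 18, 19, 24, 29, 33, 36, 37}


Set A = {1, 6, 8, 12, 16, 17, 19, 25, 31, 40}
Set B = {1, 8, 10, 11, 17, 18, 19, 24, 29, 33, 36, 37}
A ∩ B includes only elements in both sets.
Check each element of A against B:
1 ✓, 6 ✗, 8 ✓, 12 ✗, 16 ✗, 17 ✓, 19 ✓, 25 ✗, 31 ✗, 40 ✗
A ∩ B = {1, 8, 17, 19}

{1, 8, 17, 19}


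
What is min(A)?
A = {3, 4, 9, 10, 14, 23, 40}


Set A = {3, 4, 9, 10, 14, 23, 40}
Elements in ascending order: 3, 4, 9, 10, 14, 23, 40
The smallest element is 3.

3


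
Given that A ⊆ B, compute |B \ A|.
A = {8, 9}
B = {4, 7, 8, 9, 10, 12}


Set A = {8, 9}, |A| = 2
Set B = {4, 7, 8, 9, 10, 12}, |B| = 6
Since A ⊆ B: B \ A = {4, 7, 10, 12}
|B| - |A| = 6 - 2 = 4

4
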